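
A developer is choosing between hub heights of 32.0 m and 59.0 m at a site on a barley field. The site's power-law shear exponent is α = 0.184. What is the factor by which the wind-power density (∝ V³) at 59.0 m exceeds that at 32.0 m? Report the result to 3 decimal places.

Speed ratio: V_B/V_A = (z_B/z_A)^α = (59.0/32.0)^0.184 = (1.8438)^0.184 = 1.11915
Power-density ratio: P_B/P_A = (V_B/V_A)³ = (1.11915)³ = 1.40174

1.402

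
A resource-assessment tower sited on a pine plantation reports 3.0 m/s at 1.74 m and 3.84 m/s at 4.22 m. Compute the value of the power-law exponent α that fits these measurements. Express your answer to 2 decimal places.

Power law: V₂/V₁ = (z₂/z₁)^α ⇒ α = ln(V₂/V₁) / ln(z₂/z₁)
α = ln(3.84/3.0) / ln(4.22/1.74) = ln(1.2800) / ln(2.4253)
  = 0.24686 / 0.88595 = 0.27864

α ≈ 0.28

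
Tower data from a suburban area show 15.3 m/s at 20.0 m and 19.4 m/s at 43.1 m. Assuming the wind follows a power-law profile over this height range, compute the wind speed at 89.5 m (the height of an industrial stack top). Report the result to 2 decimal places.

24.32 m/s

First find α: α = ln(V₂/V₁)/ln(z₂/z₁) = ln(19.4/15.3)/ln(43.1/20.0) = 0.23742/0.76779 = 0.3092
Extrapolate from 43.1 m to 89.5 m: V₃ = 19.4 × (89.5/43.1)^0.3092 = 19.4 × 1.2535 = 24.3183 m/s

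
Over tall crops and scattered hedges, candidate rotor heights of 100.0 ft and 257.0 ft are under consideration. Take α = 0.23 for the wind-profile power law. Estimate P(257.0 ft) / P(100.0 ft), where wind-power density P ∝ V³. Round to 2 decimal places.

Speed ratio: V_B/V_A = (z_B/z_A)^α = (257.0/100.0)^0.23 = (2.5700)^0.23 = 1.24247
Power-density ratio: P_B/P_A = (V_B/V_A)³ = (1.24247)³ = 1.91802

1.92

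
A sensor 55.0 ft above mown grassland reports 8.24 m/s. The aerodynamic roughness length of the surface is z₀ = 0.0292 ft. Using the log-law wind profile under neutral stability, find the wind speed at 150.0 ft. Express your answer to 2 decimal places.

9.34 m/s

Log law: V(z) ∝ ln(z/z₀), so V₂/V₁ = ln(z₂/z₀) / ln(z₁/z₀).
ln(150.0/0.0292) = 8.5442, ln(55.0/0.0292) = 7.5409
V₂ = 8.24 × 8.5442/7.5409 = 8.24 × 1.1330 = 9.3363 m/s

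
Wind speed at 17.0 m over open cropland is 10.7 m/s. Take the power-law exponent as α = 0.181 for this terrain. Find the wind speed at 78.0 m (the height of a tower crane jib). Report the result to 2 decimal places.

14.10 m/s

Power-law profile: V₂ = V₁ · (z₂/z₁)^α
V₂ = 10.7 × (78.0/17.0)^0.181 = 10.7 × (4.5882)^0.181
    = 10.7 × 1.3175 = 14.0975 m/s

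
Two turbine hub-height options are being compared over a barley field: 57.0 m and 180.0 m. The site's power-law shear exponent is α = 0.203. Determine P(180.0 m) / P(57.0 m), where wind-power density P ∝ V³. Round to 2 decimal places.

2.01

Speed ratio: V_B/V_A = (z_B/z_A)^α = (180.0/57.0)^0.203 = (3.1579)^0.203 = 1.26293
Power-density ratio: P_B/P_A = (V_B/V_A)³ = (1.26293)³ = 2.01434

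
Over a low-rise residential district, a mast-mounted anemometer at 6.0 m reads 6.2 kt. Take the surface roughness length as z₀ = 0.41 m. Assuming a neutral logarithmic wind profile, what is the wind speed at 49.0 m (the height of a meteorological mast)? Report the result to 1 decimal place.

Log law: V(z) ∝ ln(z/z₀), so V₂/V₁ = ln(z₂/z₀) / ln(z₁/z₀).
ln(49.0/0.41) = 4.7834, ln(6.0/0.41) = 2.6834
V₂ = 6.2 × 4.7834/2.6834 = 6.2 × 1.7826 = 11.0523 kt

11.1 kt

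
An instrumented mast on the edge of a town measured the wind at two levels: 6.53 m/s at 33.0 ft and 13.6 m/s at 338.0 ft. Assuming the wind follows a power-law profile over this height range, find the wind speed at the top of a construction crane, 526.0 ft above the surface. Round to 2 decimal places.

First find α: α = ln(V₂/V₁)/ln(z₂/z₁) = ln(13.6/6.53)/ln(338.0/33.0) = 0.73366/2.32654 = 0.3153
Extrapolate from 338.0 ft to 526.0 ft: V₃ = 13.6 × (526.0/338.0)^0.3153 = 13.6 × 1.1497 = 15.6353 m/s

15.64 m/s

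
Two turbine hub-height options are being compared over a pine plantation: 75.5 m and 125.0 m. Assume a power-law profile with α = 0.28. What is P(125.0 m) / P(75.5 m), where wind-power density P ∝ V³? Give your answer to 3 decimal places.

Speed ratio: V_B/V_A = (z_B/z_A)^α = (125.0/75.5)^0.28 = (1.6556)^0.28 = 1.15162
Power-density ratio: P_B/P_A = (V_B/V_A)³ = (1.15162)³ = 1.52732

1.527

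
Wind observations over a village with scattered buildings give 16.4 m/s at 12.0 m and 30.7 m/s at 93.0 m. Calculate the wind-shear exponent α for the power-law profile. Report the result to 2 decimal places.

α ≈ 0.31

Power law: V₂/V₁ = (z₂/z₁)^α ⇒ α = ln(V₂/V₁) / ln(z₂/z₁)
α = ln(30.7/16.4) / ln(93.0/12.0) = ln(1.8720) / ln(7.7500)
  = 0.62698 / 2.04769 = 0.30619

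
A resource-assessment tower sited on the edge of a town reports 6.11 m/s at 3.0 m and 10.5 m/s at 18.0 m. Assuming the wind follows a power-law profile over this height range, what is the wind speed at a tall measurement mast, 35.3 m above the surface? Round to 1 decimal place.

First find α: α = ln(V₂/V₁)/ln(z₂/z₁) = ln(10.5/6.11)/ln(18.0/3.0) = 0.54145/1.79176 = 0.3022
Extrapolate from 18.0 m to 35.3 m: V₃ = 10.5 × (35.3/18.0)^0.3022 = 10.5 × 1.2257 = 12.8700 m/s

12.9 m/s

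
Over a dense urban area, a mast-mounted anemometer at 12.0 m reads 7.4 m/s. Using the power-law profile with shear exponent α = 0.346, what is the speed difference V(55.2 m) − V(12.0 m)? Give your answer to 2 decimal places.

5.15 m/s

Power law: V₂ = V₁ · (z₂/z₁)^α = 7.4 × (4.6000)^0.346 = 12.5472 m/s
ΔV = 12.5472 − 7.4 = 5.1472 m/s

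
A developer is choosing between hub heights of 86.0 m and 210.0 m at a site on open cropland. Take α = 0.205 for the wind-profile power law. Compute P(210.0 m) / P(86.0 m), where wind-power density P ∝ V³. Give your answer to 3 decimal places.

Speed ratio: V_B/V_A = (z_B/z_A)^α = (210.0/86.0)^0.205 = (2.4419)^0.205 = 1.20083
Power-density ratio: P_B/P_A = (V_B/V_A)³ = (1.20083)³ = 1.73160

1.732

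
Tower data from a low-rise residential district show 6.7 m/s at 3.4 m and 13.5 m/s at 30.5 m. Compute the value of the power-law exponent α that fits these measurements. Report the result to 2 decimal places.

α ≈ 0.32

Power law: V₂/V₁ = (z₂/z₁)^α ⇒ α = ln(V₂/V₁) / ln(z₂/z₁)
α = ln(13.5/6.7) / ln(30.5/3.4) = ln(2.0149) / ln(8.9706)
  = 0.70058 / 2.19395 = 0.31932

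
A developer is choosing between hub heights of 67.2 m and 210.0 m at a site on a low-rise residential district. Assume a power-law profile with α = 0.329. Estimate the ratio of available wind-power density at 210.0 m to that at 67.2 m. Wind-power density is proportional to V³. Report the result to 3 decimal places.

Speed ratio: V_B/V_A = (z_B/z_A)^α = (210.0/67.2)^0.329 = (3.1250)^0.329 = 1.45481
Power-density ratio: P_B/P_A = (V_B/V_A)³ = (1.45481)³ = 3.07905

3.079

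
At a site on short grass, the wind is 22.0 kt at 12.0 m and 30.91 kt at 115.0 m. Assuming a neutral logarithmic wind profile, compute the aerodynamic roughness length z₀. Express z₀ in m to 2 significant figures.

Log law: V(z) ∝ ln(z/z₀). With r = V₁/V₂ = 22.0/30.91 = 0.71174,
r · ln(z₂/z₀) = ln(z₁/z₀) ⇒ ln z₀ = (ln z₁ − r·ln z₂)/(1 − r)
ln z₀ = (2.48491 − 0.71174×4.74493) / 0.28826 = -3.0954
z₀ = exp(-3.0954) = 0.04526 m

z₀ ≈ 0.045 m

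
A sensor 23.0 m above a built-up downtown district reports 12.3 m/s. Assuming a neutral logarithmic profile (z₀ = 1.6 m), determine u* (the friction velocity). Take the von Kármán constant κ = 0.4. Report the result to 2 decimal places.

Log law: V(z) = (u*/κ) · ln(z/z₀) ⇒ u* = κ · V / ln(z/z₀)
u* = 0.4 × 12.3 / ln(23.0/1.6) = 0.4 × 12.3 / 2.6655
   = 4.9200 / 2.6655 = 1.8458 m/s

u* ≈ 1.85 m/s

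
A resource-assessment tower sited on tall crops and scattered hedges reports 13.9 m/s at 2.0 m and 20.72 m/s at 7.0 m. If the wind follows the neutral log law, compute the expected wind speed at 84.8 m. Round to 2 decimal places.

34.30 m/s

Log law: V ∝ ln(z/z₀). From the pair, with r = V₁/V₂ = 0.67085,
ln z₀ = (ln z₁ − r·ln z₂)/(1 − r) = (0.6931 − 0.67085×1.9459)/0.32915 = -1.8601 → z₀ = 0.1557 m
V₃ = V₁ · ln(z₃/z₀)/ln(z₁/z₀) = 13.9 × 6.3004/2.5533 = 34.2994 m/s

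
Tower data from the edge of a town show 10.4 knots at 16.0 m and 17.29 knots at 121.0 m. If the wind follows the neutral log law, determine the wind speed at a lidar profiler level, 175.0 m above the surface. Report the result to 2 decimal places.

Log law: V ∝ ln(z/z₀). From the pair, with r = V₁/V₂ = 0.60150,
ln z₀ = (ln z₁ − r·ln z₂)/(1 − r) = (2.7726 − 0.60150×4.7958)/0.39850 = -0.2813 → z₀ = 0.7548 m
V₃ = V₁ · ln(z₃/z₀)/ln(z₁/z₀) = 10.4 × 5.4461/3.0539 = 18.5466 knots

18.55 knots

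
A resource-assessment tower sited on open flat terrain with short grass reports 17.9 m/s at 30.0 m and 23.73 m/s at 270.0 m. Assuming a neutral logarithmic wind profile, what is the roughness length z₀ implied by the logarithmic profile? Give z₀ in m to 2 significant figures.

Log law: V(z) ∝ ln(z/z₀). With r = V₁/V₂ = 17.9/23.73 = 0.75432,
r · ln(z₂/z₀) = ln(z₁/z₀) ⇒ ln z₀ = (ln z₁ − r·ln z₂)/(1 − r)
ln z₀ = (3.40120 − 0.75432×5.59842) / 0.24568 = -3.3450
z₀ = exp(-3.3450) = 0.03526 m

z₀ ≈ 0.035 m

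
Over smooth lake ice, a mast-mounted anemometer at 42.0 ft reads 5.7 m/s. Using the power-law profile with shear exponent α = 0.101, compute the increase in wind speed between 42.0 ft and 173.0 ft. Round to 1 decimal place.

Power law: V₂ = V₁ · (z₂/z₁)^α = 5.7 × (4.1190)^0.101 = 6.5761 m/s
ΔV = 6.5761 − 5.7 = 0.8761 m/s

0.9 m/s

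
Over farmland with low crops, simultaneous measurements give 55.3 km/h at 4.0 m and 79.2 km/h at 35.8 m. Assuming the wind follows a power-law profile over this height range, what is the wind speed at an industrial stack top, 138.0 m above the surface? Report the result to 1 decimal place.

First find α: α = ln(V₂/V₁)/ln(z₂/z₁) = ln(79.2/55.3)/ln(35.8/4.0) = 0.35920/2.19165 = 0.1639
Extrapolate from 35.8 m to 138.0 m: V₃ = 79.2 × (138.0/35.8)^0.1639 = 79.2 × 1.2475 = 98.8024 km/h

98.8 km/h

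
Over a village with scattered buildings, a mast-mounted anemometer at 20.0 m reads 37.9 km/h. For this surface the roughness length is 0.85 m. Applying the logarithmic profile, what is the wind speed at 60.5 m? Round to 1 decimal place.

51.2 km/h

Log law: V(z) ∝ ln(z/z₀), so V₂/V₁ = ln(z₂/z₀) / ln(z₁/z₀).
ln(60.5/0.85) = 4.2652, ln(20.0/0.85) = 3.1583
V₂ = 37.9 × 4.2652/3.1583 = 37.9 × 1.3505 = 51.1833 km/h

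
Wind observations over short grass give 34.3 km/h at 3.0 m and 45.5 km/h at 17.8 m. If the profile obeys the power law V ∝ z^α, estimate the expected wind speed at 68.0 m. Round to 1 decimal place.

First find α: α = ln(V₂/V₁)/ln(z₂/z₁) = ln(45.5/34.3)/ln(17.8/3.0) = 0.28257/1.78059 = 0.1587
Extrapolate from 17.8 m to 68.0 m: V₃ = 45.5 × (68.0/17.8)^0.1587 = 45.5 × 1.2370 = 56.2840 km/h

56.3 km/h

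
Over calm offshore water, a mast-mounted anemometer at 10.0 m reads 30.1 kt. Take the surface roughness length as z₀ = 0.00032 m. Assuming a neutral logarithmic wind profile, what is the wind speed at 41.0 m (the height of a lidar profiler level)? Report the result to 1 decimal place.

34.2 kt

Log law: V(z) ∝ ln(z/z₀), so V₂/V₁ = ln(z₂/z₀) / ln(z₁/z₀).
ln(41.0/0.00032) = 11.7608, ln(10.0/0.00032) = 10.3498
V₂ = 30.1 × 11.7608/10.3498 = 30.1 × 1.1363 = 34.2035 kt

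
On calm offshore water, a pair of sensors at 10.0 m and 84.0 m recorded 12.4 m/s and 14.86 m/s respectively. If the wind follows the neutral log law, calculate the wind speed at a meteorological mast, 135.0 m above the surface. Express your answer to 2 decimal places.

15.41 m/s

Log law: V ∝ ln(z/z₀). From the pair, with r = V₁/V₂ = 0.83445,
ln z₀ = (ln z₁ − r·ln z₂)/(1 − r) = (2.3026 − 0.83445×4.4308)/0.16555 = -8.4251 → z₀ = 0.0002193 m
V₃ = V₁ · ln(z₃/z₀)/ln(z₁/z₀) = 12.4 × 13.3304/10.7277 = 15.4084 m/s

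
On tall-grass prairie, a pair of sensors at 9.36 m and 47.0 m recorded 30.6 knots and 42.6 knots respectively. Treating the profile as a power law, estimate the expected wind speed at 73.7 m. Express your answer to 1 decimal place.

46.7 knots

First find α: α = ln(V₂/V₁)/ln(z₂/z₁) = ln(42.6/30.6)/ln(47.0/9.36) = 0.33085/1.61370 = 0.2050
Extrapolate from 47.0 m to 73.7 m: V₃ = 42.6 × (73.7/47.0)^0.2050 = 42.6 × 1.0966 = 46.7160 knots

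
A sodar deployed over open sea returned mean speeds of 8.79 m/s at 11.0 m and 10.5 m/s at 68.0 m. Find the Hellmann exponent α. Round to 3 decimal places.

Power law: V₂/V₁ = (z₂/z₁)^α ⇒ α = ln(V₂/V₁) / ln(z₂/z₁)
α = ln(10.5/8.79) / ln(68.0/11.0) = ln(1.1945) / ln(6.1818)
  = 0.17776 / 1.82161 = 0.09758

α ≈ 0.098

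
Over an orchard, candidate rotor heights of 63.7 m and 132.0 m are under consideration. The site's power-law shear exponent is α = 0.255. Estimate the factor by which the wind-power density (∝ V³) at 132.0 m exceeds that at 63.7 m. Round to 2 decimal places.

1.75

Speed ratio: V_B/V_A = (z_B/z_A)^α = (132.0/63.7)^0.255 = (2.0722)^0.255 = 1.20418
Power-density ratio: P_B/P_A = (V_B/V_A)³ = (1.20418)³ = 1.74611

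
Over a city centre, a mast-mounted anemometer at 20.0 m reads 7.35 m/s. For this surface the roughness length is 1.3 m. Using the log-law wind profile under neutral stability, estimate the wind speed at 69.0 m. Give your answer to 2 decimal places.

10.68 m/s

Log law: V(z) ∝ ln(z/z₀), so V₂/V₁ = ln(z₂/z₀) / ln(z₁/z₀).
ln(69.0/1.3) = 3.9717, ln(20.0/1.3) = 2.7334
V₂ = 7.35 × 3.9717/2.7334 = 7.35 × 1.4531 = 10.6800 m/s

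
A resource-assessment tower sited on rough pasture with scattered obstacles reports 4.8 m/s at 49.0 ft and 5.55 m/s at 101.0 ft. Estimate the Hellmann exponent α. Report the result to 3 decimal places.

α ≈ 0.201

Power law: V₂/V₁ = (z₂/z₁)^α ⇒ α = ln(V₂/V₁) / ln(z₂/z₁)
α = ln(5.55/4.8) / ln(101.0/49.0) = ln(1.1562) / ln(2.0612)
  = 0.14518 / 0.72330 = 0.20072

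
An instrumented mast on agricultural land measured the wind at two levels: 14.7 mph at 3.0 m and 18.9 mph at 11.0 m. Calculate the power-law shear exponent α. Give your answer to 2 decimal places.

α ≈ 0.19

Power law: V₂/V₁ = (z₂/z₁)^α ⇒ α = ln(V₂/V₁) / ln(z₂/z₁)
α = ln(18.9/14.7) / ln(11.0/3.0) = ln(1.2857) / ln(3.6667)
  = 0.25131 / 1.29928 = 0.19343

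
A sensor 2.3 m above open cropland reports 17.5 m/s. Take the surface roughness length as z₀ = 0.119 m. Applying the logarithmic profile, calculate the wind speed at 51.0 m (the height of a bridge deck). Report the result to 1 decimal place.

Log law: V(z) ∝ ln(z/z₀), so V₂/V₁ = ln(z₂/z₀) / ln(z₁/z₀).
ln(51.0/0.119) = 6.0605, ln(2.3/0.119) = 2.9615
V₂ = 17.5 × 6.0605/2.9615 = 17.5 × 2.0464 = 35.8118 m/s

35.8 m/s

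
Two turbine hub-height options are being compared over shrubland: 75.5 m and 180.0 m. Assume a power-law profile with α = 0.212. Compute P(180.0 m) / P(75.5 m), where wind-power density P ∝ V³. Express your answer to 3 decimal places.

1.738

Speed ratio: V_B/V_A = (z_B/z_A)^α = (180.0/75.5)^0.212 = (2.3841)^0.212 = 1.20225
Power-density ratio: P_B/P_A = (V_B/V_A)³ = (1.20225)³ = 1.73772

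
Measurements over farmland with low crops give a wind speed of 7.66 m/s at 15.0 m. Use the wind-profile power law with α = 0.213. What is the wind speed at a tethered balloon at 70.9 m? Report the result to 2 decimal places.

Power-law profile: V₂ = V₁ · (z₂/z₁)^α
V₂ = 7.66 × (70.9/15.0)^0.213 = 7.66 × (4.7267)^0.213
    = 7.66 × 1.3921 = 10.6637 m/s

10.66 m/s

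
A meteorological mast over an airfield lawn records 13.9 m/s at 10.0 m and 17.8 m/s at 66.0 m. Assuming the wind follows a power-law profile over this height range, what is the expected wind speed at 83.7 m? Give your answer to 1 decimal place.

18.4 m/s

First find α: α = ln(V₂/V₁)/ln(z₂/z₁) = ln(17.8/13.9)/ln(66.0/10.0) = 0.24731/1.88707 = 0.1311
Extrapolate from 66.0 m to 83.7 m: V₃ = 17.8 × (83.7/66.0)^0.1311 = 17.8 × 1.0316 = 18.3629 m/s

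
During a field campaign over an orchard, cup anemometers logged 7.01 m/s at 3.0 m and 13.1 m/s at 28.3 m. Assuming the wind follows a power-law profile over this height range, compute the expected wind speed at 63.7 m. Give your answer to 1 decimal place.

First find α: α = ln(V₂/V₁)/ln(z₂/z₁) = ln(13.1/7.01)/ln(28.3/3.0) = 0.62527/2.24425 = 0.2786
Extrapolate from 28.3 m to 63.7 m: V₃ = 13.1 × (63.7/28.3)^0.2786 = 13.1 × 1.2536 = 16.4226 m/s

16.4 m/s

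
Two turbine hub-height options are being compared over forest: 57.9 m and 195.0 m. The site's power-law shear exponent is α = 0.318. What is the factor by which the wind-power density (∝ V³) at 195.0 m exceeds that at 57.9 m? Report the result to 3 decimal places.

3.185

Speed ratio: V_B/V_A = (z_B/z_A)^α = (195.0/57.9)^0.318 = (3.3679)^0.318 = 1.47129
Power-density ratio: P_B/P_A = (V_B/V_A)³ = (1.47129)³ = 3.18491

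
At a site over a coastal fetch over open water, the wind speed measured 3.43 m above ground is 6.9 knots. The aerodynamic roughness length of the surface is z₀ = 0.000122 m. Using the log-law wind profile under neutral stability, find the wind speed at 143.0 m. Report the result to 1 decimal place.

Log law: V(z) ∝ ln(z/z₀), so V₂/V₁ = ln(z₂/z₀) / ln(z₁/z₀).
ln(143.0/0.000122) = 13.9743, ln(3.43/0.000122) = 10.2440
V₂ = 6.9 × 13.9743/10.2440 = 6.9 × 1.3641 = 9.4126 knots

9.4 knots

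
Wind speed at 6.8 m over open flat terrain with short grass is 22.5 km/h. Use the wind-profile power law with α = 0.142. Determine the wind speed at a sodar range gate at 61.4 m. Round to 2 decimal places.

30.75 km/h

Power-law profile: V₂ = V₁ · (z₂/z₁)^α
V₂ = 22.5 × (61.4/6.8)^0.142 = 22.5 × (9.0294)^0.142
    = 22.5 × 1.3668 = 30.7529 km/h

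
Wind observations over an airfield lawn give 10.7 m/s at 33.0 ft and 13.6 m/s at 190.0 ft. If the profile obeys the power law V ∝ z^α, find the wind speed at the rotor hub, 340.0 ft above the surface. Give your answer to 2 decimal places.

14.73 m/s

First find α: α = ln(V₂/V₁)/ln(z₂/z₁) = ln(13.6/10.7)/ln(190.0/33.0) = 0.23983/1.75052 = 0.1370
Extrapolate from 190.0 ft to 340.0 ft: V₃ = 13.6 × (340.0/190.0)^0.1370 = 13.6 × 1.0830 = 14.7287 m/s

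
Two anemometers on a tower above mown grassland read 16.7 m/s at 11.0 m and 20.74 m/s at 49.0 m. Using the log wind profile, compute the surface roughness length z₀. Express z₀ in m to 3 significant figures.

Log law: V(z) ∝ ln(z/z₀). With r = V₁/V₂ = 16.7/20.74 = 0.80521,
r · ln(z₂/z₀) = ln(z₁/z₀) ⇒ ln z₀ = (ln z₁ − r·ln z₂)/(1 − r)
ln z₀ = (2.39790 − 0.80521×3.89182) / 0.19479 = -3.7775
z₀ = exp(-3.7775) = 0.02288 m

z₀ ≈ 0.0229 m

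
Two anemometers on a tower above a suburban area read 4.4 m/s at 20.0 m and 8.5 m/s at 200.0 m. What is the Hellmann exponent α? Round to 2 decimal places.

Power law: V₂/V₁ = (z₂/z₁)^α ⇒ α = ln(V₂/V₁) / ln(z₂/z₁)
α = ln(8.5/4.4) / ln(200.0/20.0) = ln(1.9318) / ln(10.0000)
  = 0.65846 / 2.30259 = 0.28597

α ≈ 0.29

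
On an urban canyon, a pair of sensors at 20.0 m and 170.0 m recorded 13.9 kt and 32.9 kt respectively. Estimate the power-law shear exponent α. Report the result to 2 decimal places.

Power law: V₂/V₁ = (z₂/z₁)^α ⇒ α = ln(V₂/V₁) / ln(z₂/z₁)
α = ln(32.9/13.9) / ln(170.0/20.0) = ln(2.3669) / ln(8.5000)
  = 0.86158 / 2.14007 = 0.40260

α ≈ 0.40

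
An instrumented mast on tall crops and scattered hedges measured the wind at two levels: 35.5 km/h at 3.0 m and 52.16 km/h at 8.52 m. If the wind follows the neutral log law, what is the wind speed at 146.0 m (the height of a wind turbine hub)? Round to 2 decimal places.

Log law: V ∝ ln(z/z₀). From the pair, with r = V₁/V₂ = 0.68060,
ln z₀ = (ln z₁ − r·ln z₂)/(1 − r) = (1.0986 − 0.68060×2.1424)/0.31940 = -1.1256 → z₀ = 0.3245 m
V₃ = V₁ · ln(z₃/z₀)/ln(z₁/z₀) = 35.5 × 6.1092/2.2242 = 97.5078 km/h

97.51 km/h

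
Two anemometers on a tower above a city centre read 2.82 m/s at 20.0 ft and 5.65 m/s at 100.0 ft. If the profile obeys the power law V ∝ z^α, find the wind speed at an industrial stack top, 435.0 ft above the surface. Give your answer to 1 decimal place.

First find α: α = ln(V₂/V₁)/ln(z₂/z₁) = ln(5.65/2.82)/ln(100.0/20.0) = 0.69492/1.60944 = 0.4318
Extrapolate from 100.0 ft to 435.0 ft: V₃ = 5.65 × (435.0/100.0)^0.4318 = 5.65 × 1.8866 = 10.6594 m/s

10.7 m/s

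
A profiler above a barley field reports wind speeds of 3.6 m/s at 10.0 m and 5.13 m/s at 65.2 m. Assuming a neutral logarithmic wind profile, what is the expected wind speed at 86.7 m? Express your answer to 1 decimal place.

Log law: V ∝ ln(z/z₀). From the pair, with r = V₁/V₂ = 0.70175,
ln z₀ = (ln z₁ − r·ln z₂)/(1 − r) = (2.3026 − 0.70175×4.1775)/0.29825 = -2.1089 → z₀ = 0.1214 m
V₃ = V₁ · ln(z₃/z₀)/ln(z₁/z₀) = 3.6 × 6.5713/4.4115 = 5.3626 m/s

5.4 m/s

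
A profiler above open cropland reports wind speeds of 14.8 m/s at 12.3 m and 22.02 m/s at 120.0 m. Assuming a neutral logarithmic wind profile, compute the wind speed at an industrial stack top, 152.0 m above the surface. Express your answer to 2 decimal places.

Log law: V ∝ ln(z/z₀). From the pair, with r = V₁/V₂ = 0.67212,
ln z₀ = (ln z₁ − r·ln z₂)/(1 − r) = (2.5096 − 0.67212×4.7875)/0.32788 = -2.1598 → z₀ = 0.1154 m
V₃ = V₁ · ln(z₃/z₀)/ln(z₁/z₀) = 14.8 × 7.1836/4.6694 = 22.7693 m/s

22.77 m/s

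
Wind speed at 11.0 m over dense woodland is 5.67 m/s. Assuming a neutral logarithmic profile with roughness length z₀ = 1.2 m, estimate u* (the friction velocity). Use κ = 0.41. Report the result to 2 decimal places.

u* ≈ 1.05 m/s

Log law: V(z) = (u*/κ) · ln(z/z₀) ⇒ u* = κ · V / ln(z/z₀)
u* = 0.41 × 5.67 / ln(11.0/1.2) = 0.41 × 5.67 / 2.2156
   = 2.3247 / 2.2156 = 1.0493 m/s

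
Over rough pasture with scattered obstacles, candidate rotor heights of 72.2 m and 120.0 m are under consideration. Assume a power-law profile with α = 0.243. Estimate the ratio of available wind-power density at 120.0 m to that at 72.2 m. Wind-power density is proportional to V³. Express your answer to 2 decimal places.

Speed ratio: V_B/V_A = (z_B/z_A)^α = (120.0/72.2)^0.243 = (1.6620)^0.243 = 1.13140
Power-density ratio: P_B/P_A = (V_B/V_A)³ = (1.13140)³ = 1.44827

1.45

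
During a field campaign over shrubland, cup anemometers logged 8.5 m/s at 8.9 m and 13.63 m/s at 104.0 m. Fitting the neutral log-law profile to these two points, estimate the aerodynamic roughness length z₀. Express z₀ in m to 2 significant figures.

Log law: V(z) ∝ ln(z/z₀). With r = V₁/V₂ = 8.5/13.63 = 0.62362,
r · ln(z₂/z₀) = ln(z₁/z₀) ⇒ ln z₀ = (ln z₁ − r·ln z₂)/(1 − r)
ln z₀ = (2.18605 − 0.62362×4.64439) / 0.37638 = -1.8872
z₀ = exp(-1.8872) = 0.1515 m

z₀ ≈ 0.15 m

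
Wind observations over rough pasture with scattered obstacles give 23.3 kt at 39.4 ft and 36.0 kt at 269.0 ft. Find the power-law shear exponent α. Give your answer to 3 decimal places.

α ≈ 0.226

Power law: V₂/V₁ = (z₂/z₁)^α ⇒ α = ln(V₂/V₁) / ln(z₂/z₁)
α = ln(36.0/23.3) / ln(269.0/39.4) = ln(1.5451) / ln(6.8274)
  = 0.43507 / 1.92095 = 0.22649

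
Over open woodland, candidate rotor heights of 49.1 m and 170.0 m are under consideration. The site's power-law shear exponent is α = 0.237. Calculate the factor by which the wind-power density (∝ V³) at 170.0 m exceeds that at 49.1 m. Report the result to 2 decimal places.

2.42

Speed ratio: V_B/V_A = (z_B/z_A)^α = (170.0/49.1)^0.237 = (3.4623)^0.237 = 1.34224
Power-density ratio: P_B/P_A = (V_B/V_A)³ = (1.34224)³ = 2.41819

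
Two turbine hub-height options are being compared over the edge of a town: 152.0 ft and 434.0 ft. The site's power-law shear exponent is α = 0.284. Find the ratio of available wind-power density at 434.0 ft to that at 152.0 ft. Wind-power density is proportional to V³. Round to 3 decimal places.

2.445

Speed ratio: V_B/V_A = (z_B/z_A)^α = (434.0/152.0)^0.284 = (2.8553)^0.284 = 1.34711
Power-density ratio: P_B/P_A = (V_B/V_A)³ = (1.34711)³ = 2.44462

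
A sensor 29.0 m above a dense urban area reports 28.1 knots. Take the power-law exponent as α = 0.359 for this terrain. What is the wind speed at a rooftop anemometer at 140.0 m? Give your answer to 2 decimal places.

49.45 knots

Power-law profile: V₂ = V₁ · (z₂/z₁)^α
V₂ = 28.1 × (140.0/29.0)^0.359 = 28.1 × (4.8276)^0.359
    = 28.1 × 1.7598 = 49.4499 knots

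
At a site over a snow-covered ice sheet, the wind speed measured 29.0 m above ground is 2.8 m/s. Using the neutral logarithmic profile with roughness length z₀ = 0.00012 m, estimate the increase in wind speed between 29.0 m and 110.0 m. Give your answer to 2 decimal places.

0.30 m/s

Log law: V₂ = V₁ · ln(z₂/z₀)/ln(z₁/z₀) = 2.8 × 13.7285/12.3953 = 3.1012 m/s
ΔV = 3.1012 − 2.8 = 0.3012 m/s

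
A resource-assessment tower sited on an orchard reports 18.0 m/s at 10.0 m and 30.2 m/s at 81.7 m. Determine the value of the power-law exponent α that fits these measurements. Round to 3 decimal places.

α ≈ 0.246

Power law: V₂/V₁ = (z₂/z₁)^α ⇒ α = ln(V₂/V₁) / ln(z₂/z₁)
α = ln(30.2/18.0) / ln(81.7/10.0) = ln(1.6778) / ln(8.1700)
  = 0.51747 / 2.10047 = 0.24636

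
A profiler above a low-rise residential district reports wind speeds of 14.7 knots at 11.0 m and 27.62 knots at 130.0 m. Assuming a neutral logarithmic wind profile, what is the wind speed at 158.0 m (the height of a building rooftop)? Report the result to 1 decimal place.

28.6 knots

Log law: V ∝ ln(z/z₀). From the pair, with r = V₁/V₂ = 0.53222,
ln z₀ = (ln z₁ − r·ln z₂)/(1 − r) = (2.3979 − 0.53222×4.8675)/0.46778 = -0.4120 → z₀ = 0.6623 m
V₃ = V₁ · ln(z₃/z₀)/ln(z₁/z₀) = 14.7 × 5.4746/2.8099 = 28.6405 knots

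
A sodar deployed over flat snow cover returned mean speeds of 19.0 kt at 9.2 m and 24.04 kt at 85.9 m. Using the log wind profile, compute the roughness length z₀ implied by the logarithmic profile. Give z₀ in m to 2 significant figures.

Log law: V(z) ∝ ln(z/z₀). With r = V₁/V₂ = 19.0/24.04 = 0.79035,
r · ln(z₂/z₀) = ln(z₁/z₀) ⇒ ln z₀ = (ln z₁ − r·ln z₂)/(1 − r)
ln z₀ = (2.21920 − 0.79035×4.45318) / 0.20965 = -6.2025
z₀ = exp(-6.2025) = 0.002024 m

z₀ ≈ 0.0020 m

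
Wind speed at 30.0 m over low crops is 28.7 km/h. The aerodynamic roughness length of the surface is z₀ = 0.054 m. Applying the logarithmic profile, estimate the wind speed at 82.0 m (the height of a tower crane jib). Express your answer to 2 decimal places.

Log law: V(z) ∝ ln(z/z₀), so V₂/V₁ = ln(z₂/z₀) / ln(z₁/z₀).
ln(82.0/0.054) = 7.3255, ln(30.0/0.054) = 6.3200
V₂ = 28.7 × 7.3255/6.3200 = 28.7 × 1.1591 = 33.2662 km/h

33.27 km/h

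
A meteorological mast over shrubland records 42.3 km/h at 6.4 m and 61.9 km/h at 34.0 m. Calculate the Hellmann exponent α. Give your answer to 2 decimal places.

α ≈ 0.23

Power law: V₂/V₁ = (z₂/z₁)^α ⇒ α = ln(V₂/V₁) / ln(z₂/z₁)
α = ln(61.9/42.3) / ln(34.0/6.4) = ln(1.4634) / ln(5.3125)
  = 0.38073 / 1.67006 = 0.22798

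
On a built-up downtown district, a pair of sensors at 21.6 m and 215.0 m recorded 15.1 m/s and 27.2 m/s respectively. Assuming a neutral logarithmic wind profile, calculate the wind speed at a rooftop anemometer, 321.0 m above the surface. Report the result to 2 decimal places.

Log law: V ∝ ln(z/z₀). From the pair, with r = V₁/V₂ = 0.55515,
ln z₀ = (ln z₁ − r·ln z₂)/(1 − r) = (3.0727 − 0.55515×5.3706)/0.44485 = 0.2050 → z₀ = 1.228 m
V₃ = V₁ · ln(z₃/z₀)/ln(z₁/z₀) = 15.1 × 5.5664/2.8677 = 29.3105 m/s

29.31 m/s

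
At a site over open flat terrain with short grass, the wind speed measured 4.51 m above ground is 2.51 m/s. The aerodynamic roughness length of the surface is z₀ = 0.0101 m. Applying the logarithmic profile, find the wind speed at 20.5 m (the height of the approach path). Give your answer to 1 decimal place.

3.1 m/s

Log law: V(z) ∝ ln(z/z₀), so V₂/V₁ = ln(z₂/z₀) / ln(z₁/z₀).
ln(20.5/0.0101) = 7.6156, ln(4.51/0.0101) = 6.1015
V₂ = 2.51 × 7.6156/6.1015 = 2.51 × 1.2482 = 3.1329 m/s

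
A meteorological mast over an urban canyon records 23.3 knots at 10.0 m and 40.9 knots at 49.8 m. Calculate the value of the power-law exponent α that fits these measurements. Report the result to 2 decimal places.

Power law: V₂/V₁ = (z₂/z₁)^α ⇒ α = ln(V₂/V₁) / ln(z₂/z₁)
α = ln(40.9/23.3) / ln(49.8/10.0) = ln(1.7554) / ln(4.9800)
  = 0.56268 / 1.60543 = 0.35048

α ≈ 0.35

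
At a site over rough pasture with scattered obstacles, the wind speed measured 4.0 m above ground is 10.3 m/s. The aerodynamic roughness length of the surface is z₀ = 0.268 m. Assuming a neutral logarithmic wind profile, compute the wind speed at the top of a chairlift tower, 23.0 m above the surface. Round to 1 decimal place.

Log law: V(z) ∝ ln(z/z₀), so V₂/V₁ = ln(z₂/z₀) / ln(z₁/z₀).
ln(23.0/0.268) = 4.4523, ln(4.0/0.268) = 2.7031
V₂ = 10.3 × 4.4523/2.7031 = 10.3 × 1.6471 = 16.9653 m/s

17.0 m/s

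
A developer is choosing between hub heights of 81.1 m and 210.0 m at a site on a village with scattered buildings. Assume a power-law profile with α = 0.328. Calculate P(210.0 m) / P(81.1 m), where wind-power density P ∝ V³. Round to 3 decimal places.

Speed ratio: V_B/V_A = (z_B/z_A)^α = (210.0/81.1)^0.328 = (2.5894)^0.328 = 1.36625
Power-density ratio: P_B/P_A = (V_B/V_A)³ = (1.36625)³ = 2.55028

2.550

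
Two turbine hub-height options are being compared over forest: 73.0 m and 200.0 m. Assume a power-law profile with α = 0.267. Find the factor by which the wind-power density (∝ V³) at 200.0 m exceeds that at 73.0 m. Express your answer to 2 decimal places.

2.24

Speed ratio: V_B/V_A = (z_B/z_A)^α = (200.0/73.0)^0.267 = (2.7397)^0.267 = 1.30878
Power-density ratio: P_B/P_A = (V_B/V_A)³ = (1.30878)³ = 2.24183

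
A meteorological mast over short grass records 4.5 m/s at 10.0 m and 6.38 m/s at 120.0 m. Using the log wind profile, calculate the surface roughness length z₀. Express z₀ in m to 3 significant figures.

Log law: V(z) ∝ ln(z/z₀). With r = V₁/V₂ = 4.5/6.38 = 0.70533,
r · ln(z₂/z₀) = ln(z₁/z₀) ⇒ ln z₀ = (ln z₁ − r·ln z₂)/(1 − r)
ln z₀ = (2.30259 − 0.70533×4.78749) / 0.29467 = -3.6453
z₀ = exp(-3.6453) = 0.02611 m

z₀ ≈ 0.0261 m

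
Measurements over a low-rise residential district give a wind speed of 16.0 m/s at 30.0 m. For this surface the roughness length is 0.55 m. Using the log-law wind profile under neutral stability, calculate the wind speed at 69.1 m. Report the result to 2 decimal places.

19.34 m/s

Log law: V(z) ∝ ln(z/z₀), so V₂/V₁ = ln(z₂/z₀) / ln(z₁/z₀).
ln(69.1/0.55) = 4.8334, ln(30.0/0.55) = 3.9990
V₂ = 16.0 × 4.8334/3.9990 = 16.0 × 1.2086 = 19.3382 m/s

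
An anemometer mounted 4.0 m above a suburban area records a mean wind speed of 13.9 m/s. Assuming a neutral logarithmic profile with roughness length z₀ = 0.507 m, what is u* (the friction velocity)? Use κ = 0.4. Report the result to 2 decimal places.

u* ≈ 2.69 m/s

Log law: V(z) = (u*/κ) · ln(z/z₀) ⇒ u* = κ · V / ln(z/z₀)
u* = 0.4 × 13.9 / ln(4.0/0.507) = 0.4 × 13.9 / 2.0655
   = 5.5600 / 2.0655 = 2.6918 m/s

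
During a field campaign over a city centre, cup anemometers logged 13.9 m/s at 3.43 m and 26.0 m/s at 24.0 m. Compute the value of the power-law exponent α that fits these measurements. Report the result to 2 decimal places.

Power law: V₂/V₁ = (z₂/z₁)^α ⇒ α = ln(V₂/V₁) / ln(z₂/z₁)
α = ln(26.0/13.9) / ln(24.0/3.43) = ln(1.8705) / ln(6.9971)
  = 0.62621 / 1.94549 = 0.32188

α ≈ 0.32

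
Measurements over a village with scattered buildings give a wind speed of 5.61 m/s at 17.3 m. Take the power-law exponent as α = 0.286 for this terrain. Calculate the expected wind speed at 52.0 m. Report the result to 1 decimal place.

7.7 m/s

Power-law profile: V₂ = V₁ · (z₂/z₁)^α
V₂ = 5.61 × (52.0/17.3)^0.286 = 5.61 × (3.0058)^0.286
    = 5.61 × 1.3699 = 7.6853 m/s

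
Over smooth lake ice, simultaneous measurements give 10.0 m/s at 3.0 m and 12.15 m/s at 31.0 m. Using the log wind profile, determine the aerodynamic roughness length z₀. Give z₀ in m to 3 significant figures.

z₀ ≈ 0.0000575 m

Log law: V(z) ∝ ln(z/z₀). With r = V₁/V₂ = 10.0/12.15 = 0.82305,
r · ln(z₂/z₀) = ln(z₁/z₀) ⇒ ln z₀ = (ln z₁ − r·ln z₂)/(1 − r)
ln z₀ = (1.09861 − 0.82305×3.43399) / 0.17695 = -9.7636
z₀ = exp(-9.7636) = 0.00005751 m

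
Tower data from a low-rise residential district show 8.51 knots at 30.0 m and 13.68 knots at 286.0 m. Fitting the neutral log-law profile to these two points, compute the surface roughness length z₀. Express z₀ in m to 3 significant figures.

Log law: V(z) ∝ ln(z/z₀). With r = V₁/V₂ = 8.51/13.68 = 0.62208,
r · ln(z₂/z₀) = ln(z₁/z₀) ⇒ ln z₀ = (ln z₁ − r·ln z₂)/(1 − r)
ln z₀ = (3.40120 − 0.62208×5.65599) / 0.37792 = -0.3103
z₀ = exp(-0.3103) = 0.7332 m

z₀ ≈ 0.733 m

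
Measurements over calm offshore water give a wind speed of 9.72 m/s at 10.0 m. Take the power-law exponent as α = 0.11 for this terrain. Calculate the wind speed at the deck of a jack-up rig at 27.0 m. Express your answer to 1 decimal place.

10.8 m/s

Power-law profile: V₂ = V₁ · (z₂/z₁)^α
V₂ = 9.72 × (27.0/10.0)^0.11 = 9.72 × (2.7000)^0.11
    = 9.72 × 1.1154 = 10.8422 m/s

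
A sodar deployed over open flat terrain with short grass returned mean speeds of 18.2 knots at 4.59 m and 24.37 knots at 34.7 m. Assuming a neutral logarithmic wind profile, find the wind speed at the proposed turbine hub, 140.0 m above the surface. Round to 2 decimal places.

28.62 knots

Log law: V ∝ ln(z/z₀). From the pair, with r = V₁/V₂ = 0.74682,
ln z₀ = (ln z₁ − r·ln z₂)/(1 − r) = (1.5239 − 0.74682×3.5467)/0.25318 = -4.4431 → z₀ = 0.01176 m
V₃ = V₁ · ln(z₃/z₀)/ln(z₁/z₀) = 18.2 × 9.3847/5.9669 = 28.6246 knots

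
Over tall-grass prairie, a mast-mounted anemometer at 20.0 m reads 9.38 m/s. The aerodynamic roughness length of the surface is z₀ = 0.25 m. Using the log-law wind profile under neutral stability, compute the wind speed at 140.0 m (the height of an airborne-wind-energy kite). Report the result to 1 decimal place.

13.5 m/s

Log law: V(z) ∝ ln(z/z₀), so V₂/V₁ = ln(z₂/z₀) / ln(z₁/z₀).
ln(140.0/0.25) = 6.3279, ln(20.0/0.25) = 4.3820
V₂ = 9.38 × 6.3279/4.3820 = 9.38 × 1.4441 = 13.5453 m/s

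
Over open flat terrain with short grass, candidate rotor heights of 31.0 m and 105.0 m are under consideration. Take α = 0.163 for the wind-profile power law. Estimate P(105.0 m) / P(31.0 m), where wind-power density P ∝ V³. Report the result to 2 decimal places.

Speed ratio: V_B/V_A = (z_B/z_A)^α = (105.0/31.0)^0.163 = (3.3871)^0.163 = 1.22001
Power-density ratio: P_B/P_A = (V_B/V_A)³ = (1.22001)³ = 1.81587

1.82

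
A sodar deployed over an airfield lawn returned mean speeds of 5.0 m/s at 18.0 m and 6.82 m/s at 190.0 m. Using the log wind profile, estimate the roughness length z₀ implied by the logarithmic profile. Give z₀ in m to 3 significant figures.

Log law: V(z) ∝ ln(z/z₀). With r = V₁/V₂ = 5.0/6.82 = 0.73314,
r · ln(z₂/z₀) = ln(z₁/z₀) ⇒ ln z₀ = (ln z₁ − r·ln z₂)/(1 − r)
ln z₀ = (2.89037 − 0.73314×5.24702) / 0.26686 = -3.5839
z₀ = exp(-3.5839) = 0.02777 m

z₀ ≈ 0.0278 m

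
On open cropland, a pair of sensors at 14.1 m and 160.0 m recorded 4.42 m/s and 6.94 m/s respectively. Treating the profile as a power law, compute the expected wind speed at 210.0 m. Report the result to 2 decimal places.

First find α: α = ln(V₂/V₁)/ln(z₂/z₁) = ln(6.94/4.42)/ln(160.0/14.1) = 0.45116/2.42900 = 0.1857
Extrapolate from 160.0 m to 210.0 m: V₃ = 6.94 × (210.0/160.0)^0.1857 = 6.94 × 1.0518 = 7.2995 m/s

7.30 m/s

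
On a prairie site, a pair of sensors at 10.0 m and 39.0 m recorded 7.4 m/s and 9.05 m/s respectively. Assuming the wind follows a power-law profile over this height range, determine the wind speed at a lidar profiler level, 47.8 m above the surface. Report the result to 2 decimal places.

9.33 m/s

First find α: α = ln(V₂/V₁)/ln(z₂/z₁) = ln(9.05/7.4)/ln(39.0/10.0) = 0.20128/1.36098 = 0.1479
Extrapolate from 39.0 m to 47.8 m: V₃ = 9.05 × (47.8/39.0)^0.1479 = 9.05 × 1.0305 = 9.3265 m/s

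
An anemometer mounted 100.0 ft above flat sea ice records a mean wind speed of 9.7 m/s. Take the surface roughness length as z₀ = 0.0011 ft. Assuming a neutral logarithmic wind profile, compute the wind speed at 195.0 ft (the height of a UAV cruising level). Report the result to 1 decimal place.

10.3 m/s

Log law: V(z) ∝ ln(z/z₀), so V₂/V₁ = ln(z₂/z₀) / ln(z₁/z₀).
ln(195.0/0.0011) = 12.0854, ln(100.0/0.0011) = 11.4176
V₂ = 9.7 × 12.0854/11.4176 = 9.7 × 1.0585 = 10.2674 m/s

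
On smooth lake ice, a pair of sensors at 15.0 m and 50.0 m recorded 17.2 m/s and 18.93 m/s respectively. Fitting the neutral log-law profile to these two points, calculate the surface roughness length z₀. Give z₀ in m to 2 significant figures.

z₀ ≈ 0.000095 m

Log law: V(z) ∝ ln(z/z₀). With r = V₁/V₂ = 17.2/18.93 = 0.90861,
r · ln(z₂/z₀) = ln(z₁/z₀) ⇒ ln z₀ = (ln z₁ − r·ln z₂)/(1 − r)
ln z₀ = (2.70805 − 0.90861×3.91202) / 0.09139 = -9.2621
z₀ = exp(-9.2621) = 0.00009496 m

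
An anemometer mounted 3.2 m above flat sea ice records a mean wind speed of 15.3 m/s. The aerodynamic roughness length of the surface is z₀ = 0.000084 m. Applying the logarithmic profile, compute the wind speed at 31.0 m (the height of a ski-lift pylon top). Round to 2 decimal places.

Log law: V(z) ∝ ln(z/z₀), so V₂/V₁ = ln(z₂/z₀) / ln(z₁/z₀).
ln(31.0/0.000084) = 12.8187, ln(3.2/0.000084) = 10.5478
V₂ = 15.3 × 12.8187/10.5478 = 15.3 × 1.2153 = 18.5939 m/s

18.59 m/s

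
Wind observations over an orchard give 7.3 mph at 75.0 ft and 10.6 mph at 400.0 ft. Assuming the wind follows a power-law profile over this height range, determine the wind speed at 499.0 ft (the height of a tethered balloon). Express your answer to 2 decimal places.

First find α: α = ln(V₂/V₁)/ln(z₂/z₁) = ln(10.6/7.3)/ln(400.0/75.0) = 0.37298/1.67398 = 0.2228
Extrapolate from 400.0 ft to 499.0 ft: V₃ = 10.6 × (499.0/400.0)^0.2228 = 10.6 × 1.0505 = 11.1354 mph

11.14 mph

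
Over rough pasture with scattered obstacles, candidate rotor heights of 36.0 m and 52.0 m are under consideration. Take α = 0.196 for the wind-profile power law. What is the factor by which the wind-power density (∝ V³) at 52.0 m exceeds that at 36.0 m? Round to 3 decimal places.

1.241

Speed ratio: V_B/V_A = (z_B/z_A)^α = (52.0/36.0)^0.196 = (1.4444)^0.196 = 1.07473
Power-density ratio: P_B/P_A = (V_B/V_A)³ = (1.07473)³ = 1.24138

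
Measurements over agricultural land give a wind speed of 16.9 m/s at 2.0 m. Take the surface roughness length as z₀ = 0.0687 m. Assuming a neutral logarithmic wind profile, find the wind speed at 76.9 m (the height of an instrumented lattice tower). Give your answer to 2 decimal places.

Log law: V(z) ∝ ln(z/z₀), so V₂/V₁ = ln(z₂/z₀) / ln(z₁/z₀).
ln(76.9/0.0687) = 7.0205, ln(2.0/0.0687) = 3.3712
V₂ = 16.9 × 7.0205/3.3712 = 16.9 × 2.0825 = 35.1947 m/s

35.19 m/s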